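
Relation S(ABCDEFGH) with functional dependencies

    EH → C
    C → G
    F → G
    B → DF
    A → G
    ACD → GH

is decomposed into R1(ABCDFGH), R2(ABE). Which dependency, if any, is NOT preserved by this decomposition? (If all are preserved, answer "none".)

Check EH → C: no single fragment contains all of {CEH}, and the restricted closure of {EH} across the fragments never reaches {C}.
C → G is preserved.
F → G is preserved.
B → DF is preserved.
A → G is preserved.
ACD → GH is preserved.

EH → C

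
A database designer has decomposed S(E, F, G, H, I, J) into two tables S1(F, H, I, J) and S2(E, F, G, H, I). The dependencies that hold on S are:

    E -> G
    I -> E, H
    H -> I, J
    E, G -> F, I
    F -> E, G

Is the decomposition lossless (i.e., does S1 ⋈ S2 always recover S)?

Common attributes: S1 ∩ S2 = {F, H, I}.
Closure of {F, H, I}: I → E, H applies, adding E; H → I, J applies, adding J; F → E, G applies, adding G. So (F, H, I)⁺ = {E, F, G, H, I, J}.
This closure contains every attribute of S1, so S1 ∩ S2 → S1. The join is lossless.

Yes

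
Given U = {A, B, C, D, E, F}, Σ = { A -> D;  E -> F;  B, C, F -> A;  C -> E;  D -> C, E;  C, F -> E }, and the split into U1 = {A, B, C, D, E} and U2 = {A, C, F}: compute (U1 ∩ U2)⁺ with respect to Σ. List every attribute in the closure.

A, C, D, E, F

U1 ∩ U2 = {A, C}.
A → D applies, adding D
C → E applies, adding E
E → F applies, adding F
Closure: {A, C, D, E, F}.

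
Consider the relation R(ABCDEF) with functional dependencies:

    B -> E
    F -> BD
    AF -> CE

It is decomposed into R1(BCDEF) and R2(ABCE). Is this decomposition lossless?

Common attributes: R1 ∩ R2 = {BCE}.
No dependency enlarges {BCE}, so (BCE)⁺ = {BCE}.
The closure contains neither all of R1 = {BCDEF} nor all of R2 = {ABCE}, so the common attributes are not a superkey of either fragment. The join is lossy.

No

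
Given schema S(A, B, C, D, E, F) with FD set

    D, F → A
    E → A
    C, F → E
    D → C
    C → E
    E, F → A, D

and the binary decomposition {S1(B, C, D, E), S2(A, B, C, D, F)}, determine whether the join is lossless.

Yes

Common attributes: S1 ∩ S2 = {B, C, D}.
Closure of {B, C, D}: C → E applies, adding E; E → A applies, adding A. So (B, C, D)⁺ = {A, B, C, D, E}.
This closure contains every attribute of S1, so S1 ∩ S2 → S1. The join is lossless.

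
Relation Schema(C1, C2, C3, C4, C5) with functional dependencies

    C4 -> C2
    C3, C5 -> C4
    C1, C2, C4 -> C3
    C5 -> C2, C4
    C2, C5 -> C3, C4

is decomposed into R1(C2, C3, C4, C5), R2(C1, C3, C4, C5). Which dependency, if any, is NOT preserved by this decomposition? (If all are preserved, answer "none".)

C4 → C2 lies within R1.
C3, C5 → C4 lies within R1.
C1, C2, C4 → C3: restricted closure across fragments reaches C3.
C5 → C2, C4 lies within R1.
C2, C5 → C3, C4 lies within R1.
Every dependency is enforceable on the fragments, so the decomposition is dependency-preserving.

none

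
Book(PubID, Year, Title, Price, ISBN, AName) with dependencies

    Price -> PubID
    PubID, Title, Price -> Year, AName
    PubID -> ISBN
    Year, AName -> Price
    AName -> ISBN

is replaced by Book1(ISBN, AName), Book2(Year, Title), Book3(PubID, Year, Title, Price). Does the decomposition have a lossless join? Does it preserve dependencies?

Lossless test (chase): applying each FD to every pair of rows produces no changes in the tableau, so no row becomes fully distinguished — the join is lossy.
Dependency preservation: the restricted closure of {PubID, Title, Price} across the fragments never reaches {Year, AName}, so PubID, Title, Price → Year, AName cannot be enforced without a join — not preserved.

lossy and not dependency-preserving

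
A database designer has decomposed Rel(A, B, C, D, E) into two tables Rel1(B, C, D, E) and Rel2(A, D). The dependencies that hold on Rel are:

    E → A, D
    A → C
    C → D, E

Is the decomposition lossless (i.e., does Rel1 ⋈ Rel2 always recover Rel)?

No

Common attributes: Rel1 ∩ Rel2 = {D}.
No dependency enlarges {D}, so (D)⁺ = {D}.
The closure contains neither all of Rel1 = {B, C, D, E} nor all of Rel2 = {A, D}, so the common attributes are not a superkey of either fragment. The join is lossy.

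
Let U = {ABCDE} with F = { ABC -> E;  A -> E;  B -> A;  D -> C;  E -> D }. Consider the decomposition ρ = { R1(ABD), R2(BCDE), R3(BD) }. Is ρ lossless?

Chase test. Columns are ABCDE; row i has aⱼ where attribute j ∈ Ri, else bᵢⱼ.
Initial tableau (one row per fragment):
  row 1: a1 a2 b13 a4 b15
  row 2: b21 a2 a3 a4 a5
  row 3: b31 a2 b33 a4 b35
Rows 1 and 2 agree on B; apply B→A and equate their A entries.
Rows 1 and 3 agree on B; apply B→A and equate their A entries.
Rows 1 and 2 agree on D; apply D→C and equate their C entries.
Rows 1 and 3 agree on D; apply D→C and equate their C entries.
Rows 1 and 2 agree on ABC; apply ABC→E and equate their E entries.
Rows 1 and 3 agree on ABC; apply ABC→E and equate their E entries.
Row 1 is now all distinguished symbols — the join is lossless.

Yes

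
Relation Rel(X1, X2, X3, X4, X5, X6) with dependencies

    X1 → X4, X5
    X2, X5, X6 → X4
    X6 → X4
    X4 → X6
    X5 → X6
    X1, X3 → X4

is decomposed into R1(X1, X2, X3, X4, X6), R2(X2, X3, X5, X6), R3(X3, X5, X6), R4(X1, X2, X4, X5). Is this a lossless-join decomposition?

Chase test. Columns are X1, X2, X3, X4, X5, X6; row i has aⱼ where attribute j ∈ Ri, else bᵢⱼ.
Initial tableau (one row per fragment):
  row 1: a1 a2 a3 a4 b15 a6
  row 2: b21 a2 a3 b24 a5 a6
  row 3: b31 b32 a3 b34 a5 a6
  row 4: a1 a2 b43 a4 a5 b46
Rows 1 and 4 agree on X1; apply X1→X4, X5 and equate their X4, X5 entries.
Rows 1 and 2 agree on X2, X5, X6; apply X2, X5, X6→X4 and equate their X4 entries.
Rows 1 and 3 agree on X6; apply X6→X4 and equate their X4 entries.
Rows 1 and 4 agree on X4; apply X4→X6 and equate their X6 entries.
Row 1 is now all distinguished symbols — the join is lossless.

Yes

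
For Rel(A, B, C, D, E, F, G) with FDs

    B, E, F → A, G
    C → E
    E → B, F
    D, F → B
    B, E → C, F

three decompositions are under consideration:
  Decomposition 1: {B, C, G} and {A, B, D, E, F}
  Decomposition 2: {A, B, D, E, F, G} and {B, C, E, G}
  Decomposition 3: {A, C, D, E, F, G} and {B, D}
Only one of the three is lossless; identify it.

Decomposition 1: common = {B}, closure = {B} → lossy.
Decomposition 2: common = {B, E, G}, closure = {A, B, C, E, F, G} → lossless.
Decomposition 3: common = {D}, closure = {D} → lossy.

Decomposition 2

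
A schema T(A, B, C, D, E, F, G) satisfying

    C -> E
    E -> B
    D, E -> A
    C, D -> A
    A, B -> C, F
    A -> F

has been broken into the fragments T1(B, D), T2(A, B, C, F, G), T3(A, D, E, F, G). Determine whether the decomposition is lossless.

No

Chase test. Columns are A, B, C, D, E, F, G; row i has aⱼ where attribute j ∈ Ti, else bᵢⱼ.
Initial tableau (one row per fragment):
  row 1: b11 a2 b13 a4 b15 b16 b17
  row 2: a1 a2 a3 b24 b25 a6 a7
  row 3: a1 b32 b33 a4 a5 a6 a7
No row becomes fully distinguished — the join is lossy.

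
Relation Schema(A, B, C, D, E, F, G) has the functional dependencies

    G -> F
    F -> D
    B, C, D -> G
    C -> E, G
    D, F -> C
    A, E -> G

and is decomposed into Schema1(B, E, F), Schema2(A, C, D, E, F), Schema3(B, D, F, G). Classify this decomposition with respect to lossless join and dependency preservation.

lossy but dependency-preserving

Lossless test (chase): Rows 1 and 2 agree on F; apply F→D and equate their D entries. Rows 1 and 2 agree on D, F; apply D, F→C and equate their C entries. Rows 1 and 3 agree on D, F; apply D, F→C and equate their C entries. Rows 1 and 3 agree on B, C, D; apply B, C, D→G and equate their G entries. Rows 1 and 2 agree on C; apply C→E, G and equate their E, G entries. Rows 1 and 3 agree on C; apply C→E, G and equate their E, G entries. No row becomes fully distinguished — the join is lossy.
Dependency preservation: B, C, D → G; C → E, G; A, E → G are not contained in any single fragment, but the restricted closure of each left-hand side across the fragments still reaches the right-hand side; the remaining FDs each lie inside some fragment. All dependencies are preserved.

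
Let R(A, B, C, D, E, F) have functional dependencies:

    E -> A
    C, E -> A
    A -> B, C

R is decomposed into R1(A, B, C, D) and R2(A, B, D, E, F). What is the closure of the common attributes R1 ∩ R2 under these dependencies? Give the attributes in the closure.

A, B, C, D

R1 ∩ R2 = {A, B, D}.
A → B, C applies, adding C
Closure: {A, B, C, D}.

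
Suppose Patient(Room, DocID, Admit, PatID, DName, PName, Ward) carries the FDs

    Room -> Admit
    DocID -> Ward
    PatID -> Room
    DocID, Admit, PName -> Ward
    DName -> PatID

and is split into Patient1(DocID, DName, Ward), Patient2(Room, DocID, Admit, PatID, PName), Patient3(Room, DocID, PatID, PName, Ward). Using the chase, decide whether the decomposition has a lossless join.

Chase test. Columns are Room, DocID, Admit, PatID, DName, PName, Ward; row i has aⱼ where attribute j ∈ Patienti, else bᵢⱼ.
Initial tableau (one row per fragment):
  row 1: b11 a2 b13 b14 a5 b16 a7
  row 2: a1 a2 a3 a4 b25 a6 b27
  row 3: a1 a2 b33 a4 b35 a6 a7
Rows 2 and 3 agree on Room; apply Room→Admit and equate their Admit entries.
Rows 1 and 2 agree on DocID; apply DocID→Ward and equate their Ward entries.
No row becomes fully distinguished — the join is lossy.

No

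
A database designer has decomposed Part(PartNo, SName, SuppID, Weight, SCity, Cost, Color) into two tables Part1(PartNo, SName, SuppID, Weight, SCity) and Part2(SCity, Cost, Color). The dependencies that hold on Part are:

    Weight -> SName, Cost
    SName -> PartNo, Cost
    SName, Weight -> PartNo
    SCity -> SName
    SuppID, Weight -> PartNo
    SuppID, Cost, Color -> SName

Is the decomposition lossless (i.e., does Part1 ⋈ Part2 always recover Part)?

Common attributes: Part1 ∩ Part2 = {SCity}.
Closure of {SCity}: SCity → SName applies, adding SName; SName → PartNo, Cost applies, adding PartNo, Cost. So (SCity)⁺ = {PartNo, SName, SCity, Cost}.
The closure contains neither all of Part1 = {PartNo, SName, SuppID, Weight, SCity} nor all of Part2 = {SCity, Cost, Color}, so the common attributes are not a superkey of either fragment. The join is lossy.

No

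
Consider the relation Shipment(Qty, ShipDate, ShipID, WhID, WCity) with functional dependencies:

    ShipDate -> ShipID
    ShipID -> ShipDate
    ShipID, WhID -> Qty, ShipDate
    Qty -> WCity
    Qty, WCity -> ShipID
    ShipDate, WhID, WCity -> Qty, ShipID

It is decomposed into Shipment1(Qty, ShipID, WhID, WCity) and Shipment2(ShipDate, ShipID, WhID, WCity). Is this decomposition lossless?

Yes

Common attributes: Shipment1 ∩ Shipment2 = {ShipID, WhID, WCity}.
Closure of {ShipID, WhID, WCity}: ShipID → ShipDate applies, adding ShipDate; ShipID, WhID → Qty, ShipDate applies, adding Qty. So (ShipID, WhID, WCity)⁺ = {Qty, ShipDate, ShipID, WhID, WCity}.
This closure contains every attribute of Shipment1, so Shipment1 ∩ Shipment2 → Shipment1. The join is lossless.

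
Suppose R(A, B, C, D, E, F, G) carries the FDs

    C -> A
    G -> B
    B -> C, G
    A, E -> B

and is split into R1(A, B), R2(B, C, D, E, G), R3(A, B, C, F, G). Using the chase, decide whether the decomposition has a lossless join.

No

Chase test. Columns are A, B, C, D, E, F, G; row i has aⱼ where attribute j ∈ Ri, else bᵢⱼ.
Initial tableau (one row per fragment):
  row 1: a1 a2 b13 b14 b15 b16 b17
  row 2: b21 a2 a3 a4 a5 b26 a7
  row 3: a1 a2 a3 b34 b35 a6 a7
Rows 2 and 3 agree on C; apply C→A and equate their A entries.
Rows 1 and 2 agree on B; apply B→C, G and equate their C, G entries.
No row becomes fully distinguished — the join is lossy.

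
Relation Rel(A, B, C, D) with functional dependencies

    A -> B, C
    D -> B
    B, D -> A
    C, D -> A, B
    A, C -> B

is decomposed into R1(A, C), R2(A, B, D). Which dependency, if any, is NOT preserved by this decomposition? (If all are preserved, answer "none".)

none

A → B, C: restricted closure across fragments reaches B, C.
D → B lies within R2.
B, D → A lies within R2.
C, D → A, B: restricted closure across fragments reaches A, B.
A, C → B: restricted closure across fragments reaches B.
Every dependency is enforceable on the fragments, so the decomposition is dependency-preserving.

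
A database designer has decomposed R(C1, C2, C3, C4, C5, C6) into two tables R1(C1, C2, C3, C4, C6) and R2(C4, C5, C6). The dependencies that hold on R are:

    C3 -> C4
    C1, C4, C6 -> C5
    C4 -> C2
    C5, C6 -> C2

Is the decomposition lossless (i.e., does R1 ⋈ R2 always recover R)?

Common attributes: R1 ∩ R2 = {C4, C6}.
Closure of {C4, C6}: C4 → C2 applies, adding C2. So (C4, C6)⁺ = {C2, C4, C6}.
The closure contains neither all of R1 = {C1, C2, C3, C4, C6} nor all of R2 = {C4, C5, C6}, so the common attributes are not a superkey of either fragment. The join is lossy.

No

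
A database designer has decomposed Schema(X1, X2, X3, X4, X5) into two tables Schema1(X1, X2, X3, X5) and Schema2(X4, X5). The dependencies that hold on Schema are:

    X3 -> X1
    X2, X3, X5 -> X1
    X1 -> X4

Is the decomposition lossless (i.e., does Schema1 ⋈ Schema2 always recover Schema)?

Common attributes: Schema1 ∩ Schema2 = {X5}.
No dependency enlarges {X5}, so (X5)⁺ = {X5}.
The closure contains neither all of Schema1 = {X1, X2, X3, X5} nor all of Schema2 = {X4, X5}, so the common attributes are not a superkey of either fragment. The join is lossy.

No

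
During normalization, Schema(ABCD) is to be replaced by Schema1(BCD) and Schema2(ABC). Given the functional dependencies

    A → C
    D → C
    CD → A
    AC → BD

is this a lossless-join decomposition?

No

Common attributes: Schema1 ∩ Schema2 = {BC}.
No dependency enlarges {BC}, so (BC)⁺ = {BC}.
The closure contains neither all of Schema1 = {BCD} nor all of Schema2 = {ABC}, so the common attributes are not a superkey of either fragment. The join is lossy.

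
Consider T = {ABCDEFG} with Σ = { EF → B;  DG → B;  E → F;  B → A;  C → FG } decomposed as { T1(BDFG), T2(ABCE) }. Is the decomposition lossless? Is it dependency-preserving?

Lossless test: (B)⁺ = {AB}, which is a superkey of neither fragment — lossy.
Dependency preservation: the restricted closure of {E} across the fragments never reaches {F}, so E → F cannot be enforced without a join — not preserved.

lossy and not dependency-preserving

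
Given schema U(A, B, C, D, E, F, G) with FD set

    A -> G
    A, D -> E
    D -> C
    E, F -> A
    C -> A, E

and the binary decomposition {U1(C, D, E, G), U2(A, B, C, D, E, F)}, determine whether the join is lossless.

Common attributes: U1 ∩ U2 = {C, D, E}.
Closure of {C, D, E}: C → A, E applies, adding A; A → G applies, adding G. So (C, D, E)⁺ = {A, C, D, E, G}.
This closure contains every attribute of U1, so U1 ∩ U2 → U1. The join is lossless.

Yes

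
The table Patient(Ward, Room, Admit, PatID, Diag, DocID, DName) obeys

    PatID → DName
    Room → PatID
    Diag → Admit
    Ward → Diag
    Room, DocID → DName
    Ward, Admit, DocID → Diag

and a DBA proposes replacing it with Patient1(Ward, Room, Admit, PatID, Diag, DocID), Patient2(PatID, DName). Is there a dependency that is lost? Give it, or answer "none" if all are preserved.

PatID → DName lies within Patient2.
Room → PatID lies within Patient1.
Diag → Admit lies within Patient1.
Ward → Diag lies within Patient1.
Room, DocID → DName: restricted closure across fragments reaches DName.
Ward, Admit, DocID → Diag lies within Patient1.
Every dependency is enforceable on the fragments, so the decomposition is dependency-preserving.

none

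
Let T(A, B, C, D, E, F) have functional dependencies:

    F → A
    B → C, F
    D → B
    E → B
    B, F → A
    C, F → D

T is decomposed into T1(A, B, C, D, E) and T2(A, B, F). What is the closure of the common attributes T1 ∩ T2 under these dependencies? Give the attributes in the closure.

A, B, C, D, F

T1 ∩ T2 = {A, B}.
B → C, F applies, adding C, F
C, F → D applies, adding D
Closure: {A, B, C, D, F}.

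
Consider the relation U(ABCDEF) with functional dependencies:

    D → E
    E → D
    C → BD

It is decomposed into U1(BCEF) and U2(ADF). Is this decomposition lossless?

Common attributes: U1 ∩ U2 = {F}.
No dependency enlarges {F}, so (F)⁺ = {F}.
The closure contains neither all of U1 = {BCEF} nor all of U2 = {ADF}, so the common attributes are not a superkey of either fragment. The join is lossy.

No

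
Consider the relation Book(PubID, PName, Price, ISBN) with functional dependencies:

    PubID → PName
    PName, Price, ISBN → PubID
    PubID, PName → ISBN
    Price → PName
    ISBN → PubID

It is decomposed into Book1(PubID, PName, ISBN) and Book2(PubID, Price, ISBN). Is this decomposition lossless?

Yes

Common attributes: Book1 ∩ Book2 = {PubID, ISBN}.
Closure of {PubID, ISBN}: PubID → PName applies, adding PName. So (PubID, ISBN)⁺ = {PubID, PName, ISBN}.
This closure contains every attribute of Book1, so Book1 ∩ Book2 → Book1. The join is lossless.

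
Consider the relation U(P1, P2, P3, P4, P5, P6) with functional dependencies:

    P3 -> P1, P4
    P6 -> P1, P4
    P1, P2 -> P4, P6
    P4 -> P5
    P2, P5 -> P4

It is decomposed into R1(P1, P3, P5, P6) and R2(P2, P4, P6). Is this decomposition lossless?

Common attributes: R1 ∩ R2 = {P6}.
Closure of {P6}: P6 → P1, P4 applies, adding P1, P4; P4 → P5 applies, adding P5. So (P6)⁺ = {P1, P4, P5, P6}.
The closure contains neither all of R1 = {P1, P3, P5, P6} nor all of R2 = {P2, P4, P6}, so the common attributes are not a superkey of either fragment. The join is lossy.

No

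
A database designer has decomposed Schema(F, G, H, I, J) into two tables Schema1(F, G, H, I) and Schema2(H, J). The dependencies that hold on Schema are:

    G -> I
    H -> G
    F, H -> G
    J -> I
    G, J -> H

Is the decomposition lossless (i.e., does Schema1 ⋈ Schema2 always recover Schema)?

Common attributes: Schema1 ∩ Schema2 = {H}.
Closure of {H}: H → G applies, adding G; G → I applies, adding I. So (H)⁺ = {G, H, I}.
The closure contains neither all of Schema1 = {F, G, H, I} nor all of Schema2 = {H, J}, so the common attributes are not a superkey of either fragment. The join is lossy.

No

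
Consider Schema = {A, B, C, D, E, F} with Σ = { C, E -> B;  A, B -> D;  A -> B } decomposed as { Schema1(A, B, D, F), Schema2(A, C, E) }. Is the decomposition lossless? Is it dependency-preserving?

lossy and not dependency-preserving

Lossless test: (A)⁺ = {A, B, D}, which is a superkey of neither fragment — lossy.
Dependency preservation: the restricted closure of {C, E} across the fragments never reaches {B}, so C, E → B cannot be enforced without a join — not preserved.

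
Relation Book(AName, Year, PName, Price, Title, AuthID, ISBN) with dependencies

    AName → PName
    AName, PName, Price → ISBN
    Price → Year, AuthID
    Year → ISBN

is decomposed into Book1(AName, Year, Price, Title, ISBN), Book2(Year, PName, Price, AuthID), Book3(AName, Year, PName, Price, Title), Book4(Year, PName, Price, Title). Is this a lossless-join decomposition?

Yes

Chase test. Columns are AName, Year, PName, Price, Title, AuthID, ISBN; row i has aⱼ where attribute j ∈ Booki, else bᵢⱼ.
Initial tableau (one row per fragment):
  row 1: a1 a2 b13 a4 a5 b16 a7
  row 2: b21 a2 a3 a4 b25 a6 b27
  row 3: a1 a2 a3 a4 a5 b36 b37
  row 4: b41 a2 a3 a4 a5 b46 b47
Rows 1 and 3 agree on AName; apply AName→PName and equate their PName entries.
Rows 1 and 3 agree on AName, PName, Price; apply AName, PName, Price→ISBN and equate their ISBN entries.
Rows 1 and 2 agree on Price; apply Price→Year, AuthID and equate their Year, AuthID entries.
Rows 1 and 3 agree on Price; apply Price→Year, AuthID and equate their Year, AuthID entries.
Rows 1 and 4 agree on Price; apply Price→Year, AuthID and equate their Year, AuthID entries.
Rows 1 and 2 agree on Year; apply Year→ISBN and equate their ISBN entries.
Rows 1 and 4 agree on Year; apply Year→ISBN and equate their ISBN entries.
Row 1 is now all distinguished symbols — the join is lossless.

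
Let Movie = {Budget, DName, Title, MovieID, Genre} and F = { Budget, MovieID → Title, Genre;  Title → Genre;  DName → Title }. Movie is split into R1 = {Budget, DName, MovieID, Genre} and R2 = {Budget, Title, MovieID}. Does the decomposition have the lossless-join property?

Common attributes: R1 ∩ R2 = {Budget, MovieID}.
Closure of {Budget, MovieID}: Budget, MovieID → Title, Genre applies, adding Title, Genre. So (Budget, MovieID)⁺ = {Budget, Title, MovieID, Genre}.
This closure contains every attribute of R2, so R1 ∩ R2 → R2. The join is lossless.

Yes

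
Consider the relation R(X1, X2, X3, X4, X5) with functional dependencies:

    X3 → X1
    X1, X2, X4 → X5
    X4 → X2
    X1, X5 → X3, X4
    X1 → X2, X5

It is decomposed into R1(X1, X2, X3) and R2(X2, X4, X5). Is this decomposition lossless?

Common attributes: R1 ∩ R2 = {X2}.
No dependency enlarges {X2}, so (X2)⁺ = {X2}.
The closure contains neither all of R1 = {X1, X2, X3} nor all of R2 = {X2, X4, X5}, so the common attributes are not a superkey of either fragment. The join is lossy.

No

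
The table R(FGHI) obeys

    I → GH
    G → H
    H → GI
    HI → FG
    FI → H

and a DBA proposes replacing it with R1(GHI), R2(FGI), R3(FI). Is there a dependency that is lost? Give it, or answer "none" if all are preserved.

none

I → GH lies within R1.
G → H lies within R1.
H → GI lies within R1.
HI → FG: restricted closure across fragments reaches FG.
FI → H: restricted closure across fragments reaches H.
Every dependency is enforceable on the fragments, so the decomposition is dependency-preserving.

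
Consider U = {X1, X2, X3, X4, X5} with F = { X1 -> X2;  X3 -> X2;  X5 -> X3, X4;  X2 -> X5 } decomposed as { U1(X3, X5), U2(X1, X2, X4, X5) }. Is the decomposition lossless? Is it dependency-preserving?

Lossless test: (X5)⁺ = {X2, X3, X4, X5}, which contains all of one fragment — lossless.
Dependency preservation: X3 → X2; X5 → X3, X4 are not contained in any single fragment, but the restricted closure of each left-hand side across the fragments still reaches the right-hand side; the remaining FDs each lie inside some fragment. All dependencies are preserved.

lossless and dependency-preserving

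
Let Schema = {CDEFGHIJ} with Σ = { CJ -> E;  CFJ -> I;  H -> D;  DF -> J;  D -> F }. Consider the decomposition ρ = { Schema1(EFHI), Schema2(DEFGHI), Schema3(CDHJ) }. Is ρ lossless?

Chase test. Columns are CDEFGHIJ; row i has aⱼ where attribute j ∈ Schemai, else bᵢⱼ.
Initial tableau (one row per fragment):
  row 1: b11 b12 a3 a4 b15 a6 a7 b18
  row 2: b21 a2 a3 a4 a5 a6 a7 b28
  row 3: a1 a2 b33 b34 b35 a6 b37 a8
Rows 1 and 2 agree on H; apply H→D and equate their D entries.
Rows 1 and 2 agree on DF; apply DF→J and equate their J entries.
Rows 1 and 3 agree on D; apply D→F and equate their F entries.
Rows 1 and 3 agree on DF; apply DF→J and equate their J entries.
No row becomes fully distinguished — the join is lossy.

No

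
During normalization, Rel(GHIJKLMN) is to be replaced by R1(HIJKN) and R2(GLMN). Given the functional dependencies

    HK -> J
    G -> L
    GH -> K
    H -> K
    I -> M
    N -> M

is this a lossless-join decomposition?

No

Common attributes: R1 ∩ R2 = {N}.
Closure of {N}: N → M applies, adding M. So (N)⁺ = {MN}.
The closure contains neither all of R1 = {HIJKN} nor all of R2 = {GLMN}, so the common attributes are not a superkey of either fragment. The join is lossy.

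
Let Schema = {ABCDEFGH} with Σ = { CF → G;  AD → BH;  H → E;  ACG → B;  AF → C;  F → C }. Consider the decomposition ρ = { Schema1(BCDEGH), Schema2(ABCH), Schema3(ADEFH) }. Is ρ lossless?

No

Chase test. Columns are ABCDEFGH; row i has aⱼ where attribute j ∈ Schemai, else bᵢⱼ.
Initial tableau (one row per fragment):
  row 1: b11 a2 a3 a4 a5 b16 a7 a8
  row 2: a1 a2 a3 b24 b25 b26 b27 a8
  row 3: a1 b32 b33 a4 a5 a6 b37 a8
Rows 1 and 2 agree on H; apply H→E and equate their E entries.
No row becomes fully distinguished — the join is lossy.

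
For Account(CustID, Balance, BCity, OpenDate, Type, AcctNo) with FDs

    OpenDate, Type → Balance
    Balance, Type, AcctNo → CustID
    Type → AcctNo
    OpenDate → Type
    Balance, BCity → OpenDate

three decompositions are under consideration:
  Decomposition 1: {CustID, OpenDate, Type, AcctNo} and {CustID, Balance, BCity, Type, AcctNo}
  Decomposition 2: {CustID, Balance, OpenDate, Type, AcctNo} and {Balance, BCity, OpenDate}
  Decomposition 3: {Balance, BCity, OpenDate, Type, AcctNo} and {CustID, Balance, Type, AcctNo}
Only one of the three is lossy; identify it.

Decomposition 1: common = {CustID, Type, AcctNo}, closure = {CustID, Type, AcctNo} → lossy.
Decomposition 2: common = {Balance, OpenDate}, closure = {CustID, Balance, OpenDate, Type, AcctNo} → lossless.
Decomposition 3: common = {Balance, Type, AcctNo}, closure = {CustID, Balance, Type, AcctNo} → lossless.

Decomposition 1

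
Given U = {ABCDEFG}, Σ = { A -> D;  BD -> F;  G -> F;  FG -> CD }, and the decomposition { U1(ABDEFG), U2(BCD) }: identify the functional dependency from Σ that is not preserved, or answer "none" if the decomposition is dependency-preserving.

Check FG → CD: no single fragment contains all of {CDFG}, and the restricted closure of {FG} across the fragments never reaches {CD}.
A → D is preserved.
BD → F is preserved.
G → F is preserved.

FG -> CD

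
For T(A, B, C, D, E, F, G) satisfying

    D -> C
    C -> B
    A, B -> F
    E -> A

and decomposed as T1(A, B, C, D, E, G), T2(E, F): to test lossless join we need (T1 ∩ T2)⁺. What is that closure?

T1 ∩ T2 = {E}.
E → A applies, adding A
Closure: {A, E}.

A, E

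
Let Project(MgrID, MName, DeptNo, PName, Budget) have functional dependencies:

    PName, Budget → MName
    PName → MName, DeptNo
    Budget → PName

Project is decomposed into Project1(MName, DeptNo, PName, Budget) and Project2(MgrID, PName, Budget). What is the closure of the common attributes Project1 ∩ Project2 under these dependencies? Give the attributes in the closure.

Project1 ∩ Project2 = {PName, Budget}.
PName, Budget → MName applies, adding MName
PName → MName, DeptNo applies, adding DeptNo
Closure: {MName, DeptNo, PName, Budget}.

MName, DeptNo, PName, Budget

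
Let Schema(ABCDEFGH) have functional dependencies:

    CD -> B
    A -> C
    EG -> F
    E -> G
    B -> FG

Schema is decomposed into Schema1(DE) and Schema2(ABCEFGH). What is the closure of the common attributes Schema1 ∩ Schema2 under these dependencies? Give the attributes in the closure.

Schema1 ∩ Schema2 = {E}.
E → G applies, adding G
EG → F applies, adding F
Closure: {EFG}.

EFG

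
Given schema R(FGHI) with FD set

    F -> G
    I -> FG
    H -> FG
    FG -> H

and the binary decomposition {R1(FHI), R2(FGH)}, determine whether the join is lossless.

Yes

Common attributes: R1 ∩ R2 = {FH}.
Closure of {FH}: F → G applies, adding G. So (FH)⁺ = {FGH}.
This closure contains every attribute of R2, so R1 ∩ R2 → R2. The join is lossless.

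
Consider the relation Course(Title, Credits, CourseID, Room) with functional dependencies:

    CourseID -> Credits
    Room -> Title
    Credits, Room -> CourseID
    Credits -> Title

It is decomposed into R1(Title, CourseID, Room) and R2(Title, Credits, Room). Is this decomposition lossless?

Common attributes: R1 ∩ R2 = {Title, Room}.
No dependency enlarges {Title, Room}, so (Title, Room)⁺ = {Title, Room}.
The closure contains neither all of R1 = {Title, CourseID, Room} nor all of R2 = {Title, Credits, Room}, so the common attributes are not a superkey of either fragment. The join is lossy.

No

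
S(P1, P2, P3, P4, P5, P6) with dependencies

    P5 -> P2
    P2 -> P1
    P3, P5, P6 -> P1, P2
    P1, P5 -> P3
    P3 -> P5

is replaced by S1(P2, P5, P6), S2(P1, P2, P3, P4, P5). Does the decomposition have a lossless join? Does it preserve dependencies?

lossy but dependency-preserving

Lossless test: (P2, P5)⁺ = {P1, P2, P3, P5}, which is a superkey of neither fragment — lossy.
Dependency preservation: P3, P5, P6 → P1, P2 is not contained in any single fragment, but the restricted closure of its left-hand side across the fragments still reaches the right-hand side; the remaining FDs each lie inside some fragment. All dependencies are preserved.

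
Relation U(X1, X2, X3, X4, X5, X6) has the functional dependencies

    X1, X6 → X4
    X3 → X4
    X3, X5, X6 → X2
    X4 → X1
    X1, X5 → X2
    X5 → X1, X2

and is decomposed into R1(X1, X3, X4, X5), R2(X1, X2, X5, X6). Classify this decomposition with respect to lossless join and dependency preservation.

lossy and not dependency-preserving

Lossless test: (X1, X5)⁺ = {X1, X2, X5}, which is a superkey of neither fragment — lossy.
Dependency preservation: the restricted closure of {X1, X6} across the fragments never reaches {X4}, so X1, X6 → X4 cannot be enforced without a join — not preserved.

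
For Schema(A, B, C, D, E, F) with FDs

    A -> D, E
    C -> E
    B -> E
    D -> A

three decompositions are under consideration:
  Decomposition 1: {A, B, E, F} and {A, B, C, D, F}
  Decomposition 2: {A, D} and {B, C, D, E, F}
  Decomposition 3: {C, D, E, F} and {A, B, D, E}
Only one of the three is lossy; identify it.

Decomposition 1: common = {A, B, F}, closure = {A, B, D, E, F} → lossless.
Decomposition 2: common = {D}, closure = {A, D, E} → lossless.
Decomposition 3: common = {D, E}, closure = {A, D, E} → lossy.

Decomposition 3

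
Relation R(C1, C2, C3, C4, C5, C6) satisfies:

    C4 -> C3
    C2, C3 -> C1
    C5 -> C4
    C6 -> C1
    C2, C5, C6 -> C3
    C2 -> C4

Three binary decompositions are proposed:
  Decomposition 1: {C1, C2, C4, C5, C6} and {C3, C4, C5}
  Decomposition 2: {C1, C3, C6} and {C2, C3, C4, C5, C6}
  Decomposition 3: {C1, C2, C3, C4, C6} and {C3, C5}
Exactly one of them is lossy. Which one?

Decomposition 3

Decomposition 1: common = {C4, C5}, closure = {C3, C4, C5} → lossless.
Decomposition 2: common = {C3, C6}, closure = {C1, C3, C6} → lossless.
Decomposition 3: common = {C3}, closure = {C3} → lossy.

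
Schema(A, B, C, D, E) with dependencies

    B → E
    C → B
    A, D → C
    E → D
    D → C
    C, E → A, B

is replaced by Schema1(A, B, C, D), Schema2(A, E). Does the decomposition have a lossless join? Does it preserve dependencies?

lossy and not dependency-preserving

Lossless test: (A)⁺ = {A}, which is a superkey of neither fragment — lossy.
Dependency preservation: the restricted closure of {B} across the fragments never reaches {E}, so B → E cannot be enforced without a join — not preserved.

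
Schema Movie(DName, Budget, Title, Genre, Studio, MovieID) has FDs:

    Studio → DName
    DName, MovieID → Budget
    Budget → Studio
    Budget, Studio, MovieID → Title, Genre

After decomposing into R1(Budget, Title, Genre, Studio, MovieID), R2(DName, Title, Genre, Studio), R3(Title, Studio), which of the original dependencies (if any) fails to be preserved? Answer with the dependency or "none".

DName, MovieID → Budget

Check DName, MovieID → Budget: no single fragment contains all of {DName, Budget, MovieID}, and the restricted closure of {DName, MovieID} across the fragments never reaches {Budget}.
Studio → DName is preserved.
Budget → Studio is preserved.
Budget, Studio, MovieID → Title, Genre is preserved.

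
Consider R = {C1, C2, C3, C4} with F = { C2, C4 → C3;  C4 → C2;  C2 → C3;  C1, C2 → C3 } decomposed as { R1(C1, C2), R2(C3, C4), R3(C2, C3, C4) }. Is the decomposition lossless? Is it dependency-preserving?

Lossless test (chase): Rows 2 and 3 agree on C4; apply C4→C2 and equate their C2 entries. Rows 1 and 2 agree on C2; apply C2→C3 and equate their C3 entries. No row becomes fully distinguished — the join is lossy.
Dependency preservation: C1, C2 → C3 is not contained in any single fragment, but the restricted closure of its left-hand side across the fragments still reaches the right-hand side; the remaining FDs each lie inside some fragment. All dependencies are preserved.

lossy but dependency-preserving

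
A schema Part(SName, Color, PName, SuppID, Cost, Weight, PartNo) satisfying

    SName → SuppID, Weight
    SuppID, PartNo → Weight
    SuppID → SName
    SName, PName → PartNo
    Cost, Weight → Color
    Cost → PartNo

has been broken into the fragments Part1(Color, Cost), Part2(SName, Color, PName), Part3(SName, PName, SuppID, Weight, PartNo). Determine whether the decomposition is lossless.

Chase test. Columns are SName, Color, PName, SuppID, Cost, Weight, PartNo; row i has aⱼ where attribute j ∈ Parti, else bᵢⱼ.
Initial tableau (one row per fragment):
  row 1: b11 a2 b13 b14 a5 b16 b17
  row 2: a1 a2 a3 b24 b25 b26 b27
  row 3: a1 b32 a3 a4 b35 a6 a7
Rows 2 and 3 agree on SName; apply SName→SuppID, Weight and equate their SuppID, Weight entries.
Rows 2 and 3 agree on SName, PName; apply SName, PName→PartNo and equate their PartNo entries.
No row becomes fully distinguished — the join is lossy.

No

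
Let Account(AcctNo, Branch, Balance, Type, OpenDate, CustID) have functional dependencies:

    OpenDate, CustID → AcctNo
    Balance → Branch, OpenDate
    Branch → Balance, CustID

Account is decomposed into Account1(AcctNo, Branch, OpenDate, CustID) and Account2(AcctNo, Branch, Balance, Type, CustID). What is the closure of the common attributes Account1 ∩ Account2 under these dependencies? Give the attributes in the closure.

AcctNo, Branch, Balance, OpenDate, CustID

Account1 ∩ Account2 = {AcctNo, Branch, CustID}.
Branch → Balance, CustID applies, adding Balance
Balance → Branch, OpenDate applies, adding OpenDate
Closure: {AcctNo, Branch, Balance, OpenDate, CustID}.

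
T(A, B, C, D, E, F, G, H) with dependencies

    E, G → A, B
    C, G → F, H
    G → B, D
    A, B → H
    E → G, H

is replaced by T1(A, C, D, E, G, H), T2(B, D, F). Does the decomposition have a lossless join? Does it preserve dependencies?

Lossless test: (D)⁺ = {D}, which is a superkey of neither fragment — lossy.
Dependency preservation: the restricted closure of {E, G} across the fragments never reaches {A, B}, so E, G → A, B cannot be enforced without a join — not preserved.

lossy and not dependency-preserving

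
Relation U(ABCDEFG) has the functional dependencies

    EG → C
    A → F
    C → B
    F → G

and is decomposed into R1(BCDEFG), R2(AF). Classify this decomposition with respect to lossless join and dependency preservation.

lossy but dependency-preserving

Lossless test: (F)⁺ = {FG}, which is a superkey of neither fragment — lossy.
Dependency preservation: every FD's attributes lie within a single fragment, so each can be enforced locally — preserved.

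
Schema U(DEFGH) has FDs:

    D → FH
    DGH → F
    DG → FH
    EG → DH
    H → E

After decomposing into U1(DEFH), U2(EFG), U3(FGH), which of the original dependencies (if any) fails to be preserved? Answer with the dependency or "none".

Check EG → DH: no single fragment contains all of {DEGH}, and the restricted closure of {EG} across the fragments never reaches {DH}.
D → FH is preserved.
DGH → F is preserved.
DG → FH is preserved.
H → E is preserved.

EG → DH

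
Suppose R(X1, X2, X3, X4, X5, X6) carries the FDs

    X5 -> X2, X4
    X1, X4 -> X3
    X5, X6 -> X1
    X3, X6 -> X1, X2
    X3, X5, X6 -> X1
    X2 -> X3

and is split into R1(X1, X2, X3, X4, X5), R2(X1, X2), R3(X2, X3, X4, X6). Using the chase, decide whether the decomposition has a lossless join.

No

Chase test. Columns are X1, X2, X3, X4, X5, X6; row i has aⱼ where attribute j ∈ Ri, else bᵢⱼ.
Initial tableau (one row per fragment):
  row 1: a1 a2 a3 a4 a5 b16
  row 2: a1 a2 b23 b24 b25 b26
  row 3: b31 a2 a3 a4 b35 a6
Rows 1 and 2 agree on X2; apply X2→X3 and equate their X3 entries.
No row becomes fully distinguished — the join is lossy.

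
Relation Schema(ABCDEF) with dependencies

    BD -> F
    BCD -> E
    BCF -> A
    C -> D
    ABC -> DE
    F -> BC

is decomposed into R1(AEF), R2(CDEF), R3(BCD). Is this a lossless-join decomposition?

Chase test. Columns are ABCDEF; row i has aⱼ where attribute j ∈ Ri, else bᵢⱼ.
Initial tableau (one row per fragment):
  row 1: a1 b12 b13 b14 a5 a6
  row 2: b21 b22 a3 a4 a5 a6
  row 3: b31 a2 a3 a4 b35 b36
Rows 1 and 2 agree on F; apply F→BC and equate their BC entries.
Rows 1 and 2 agree on BCF; apply BCF→A and equate their A entries.
Rows 1 and 2 agree on C; apply C→D and equate their D entries.
No row becomes fully distinguished — the join is lossy.

No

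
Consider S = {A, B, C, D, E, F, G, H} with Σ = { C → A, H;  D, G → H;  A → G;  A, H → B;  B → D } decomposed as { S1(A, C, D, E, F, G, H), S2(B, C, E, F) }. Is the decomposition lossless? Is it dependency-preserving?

lossless but not dependency-preserving

Lossless test: (C, E, F)⁺ = {A, B, C, D, E, F, G, H}, which contains all of one fragment — lossless.
Dependency preservation: the restricted closure of {A, H} across the fragments never reaches {B}, so A, H → B cannot be enforced without a join — not preserved.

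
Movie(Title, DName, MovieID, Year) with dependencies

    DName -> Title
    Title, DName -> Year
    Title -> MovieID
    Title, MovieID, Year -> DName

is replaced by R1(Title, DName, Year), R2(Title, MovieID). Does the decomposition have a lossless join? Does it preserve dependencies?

Lossless test: (Title)⁺ = {Title, MovieID}, which contains all of one fragment — lossless.
Dependency preservation: Title, MovieID, Year → DName is not contained in any single fragment, but the restricted closure of its left-hand side across the fragments still reaches the right-hand side; the remaining FDs each lie inside some fragment. All dependencies are preserved.

lossless and dependency-preserving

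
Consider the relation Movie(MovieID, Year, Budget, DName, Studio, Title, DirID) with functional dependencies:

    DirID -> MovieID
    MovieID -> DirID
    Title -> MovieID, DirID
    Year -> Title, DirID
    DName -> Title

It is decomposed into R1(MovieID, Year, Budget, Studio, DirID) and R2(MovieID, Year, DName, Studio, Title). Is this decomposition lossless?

Common attributes: R1 ∩ R2 = {MovieID, Year, Studio}.
Closure of {MovieID, Year, Studio}: MovieID → DirID applies, adding DirID; Year → Title, DirID applies, adding Title. So (MovieID, Year, Studio)⁺ = {MovieID, Year, Studio, Title, DirID}.
The closure contains neither all of R1 = {MovieID, Year, Budget, Studio, DirID} nor all of R2 = {MovieID, Year, DName, Studio, Title}, so the common attributes are not a superkey of either fragment. The join is lossy.

No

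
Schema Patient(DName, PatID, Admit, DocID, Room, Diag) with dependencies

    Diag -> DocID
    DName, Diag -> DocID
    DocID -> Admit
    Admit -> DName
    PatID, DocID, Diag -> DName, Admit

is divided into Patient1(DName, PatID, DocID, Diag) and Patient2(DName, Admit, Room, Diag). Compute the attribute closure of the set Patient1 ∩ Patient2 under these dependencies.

DName, Admit, DocID, Diag

Patient1 ∩ Patient2 = {DName, Diag}.
Diag → DocID applies, adding DocID
DocID → Admit applies, adding Admit
Closure: {DName, Admit, DocID, Diag}.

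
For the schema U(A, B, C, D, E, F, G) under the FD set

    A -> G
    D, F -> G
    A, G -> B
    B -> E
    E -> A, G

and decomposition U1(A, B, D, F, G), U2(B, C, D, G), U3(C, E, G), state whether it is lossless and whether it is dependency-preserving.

lossy and not dependency-preserving

Lossless test (chase): Rows 1 and 2 agree on B; apply B→E and equate their E entries. Rows 1 and 2 agree on E; apply E→A, G and equate their A, G entries. No row becomes fully distinguished — the join is lossy.
Dependency preservation: the restricted closure of {B} across the fragments never reaches {E}, so B → E cannot be enforced without a join — not preserved.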